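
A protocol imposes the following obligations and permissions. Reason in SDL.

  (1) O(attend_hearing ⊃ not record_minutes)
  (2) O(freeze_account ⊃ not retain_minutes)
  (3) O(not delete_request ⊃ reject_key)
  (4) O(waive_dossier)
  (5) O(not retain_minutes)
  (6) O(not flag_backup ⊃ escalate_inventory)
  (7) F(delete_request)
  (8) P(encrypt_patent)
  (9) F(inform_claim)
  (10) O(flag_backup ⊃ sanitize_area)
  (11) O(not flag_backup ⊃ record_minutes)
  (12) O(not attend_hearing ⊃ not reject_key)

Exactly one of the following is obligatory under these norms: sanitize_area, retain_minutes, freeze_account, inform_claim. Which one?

sanitize_area

Premise 7, F(delete_request), is equivalent to O(not delete_request).
Premise 3 is O(not delete_request ⊃ reject_key); since O(not delete_request), deontic closure gives O(reject_key).
Premise 12, O(not attend_hearing ⊃ not reject_key), contraposes to O(reject_key ⊃ attend_hearing); with O(reject_key) we get O(attend_hearing).
Premise 1 is O(attend_hearing ⊃ not record_minutes); since O(attend_hearing), deontic closure gives O(not record_minutes).
The contrapositive of premise 11 (O(not flag_backup ⊃ record_minutes)) is O(not record_minutes ⊃ flag_backup), and O(not record_minutes) is already established, so O(flag_backup).
From O(flag_backup) and premise 10, O(flag_backup ⊃ sanitize_area), we obtain O(sanitize_area).
So O(sanitize_area) holds — sanitize_area is obligatory. None of the other listed options is made obligatory by any chain of premises.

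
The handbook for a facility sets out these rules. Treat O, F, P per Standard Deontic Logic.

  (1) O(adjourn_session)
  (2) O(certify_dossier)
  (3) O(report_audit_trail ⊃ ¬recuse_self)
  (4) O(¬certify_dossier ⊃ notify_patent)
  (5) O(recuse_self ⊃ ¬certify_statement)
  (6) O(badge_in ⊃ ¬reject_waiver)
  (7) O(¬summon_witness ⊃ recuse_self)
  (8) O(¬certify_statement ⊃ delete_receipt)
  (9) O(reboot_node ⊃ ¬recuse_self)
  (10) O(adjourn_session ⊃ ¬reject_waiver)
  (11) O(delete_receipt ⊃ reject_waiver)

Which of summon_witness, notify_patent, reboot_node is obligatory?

From premise 1 we have O(adjourn_session).
With premise 10, O(adjourn_session ⊃ ¬reject_waiver), the K-axiom yields O(¬reject_waiver).
Premise 11, O(delete_receipt ⊃ reject_waiver), contraposes to O(¬reject_waiver ⊃ ¬delete_receipt); with O(¬reject_waiver) we get O(¬delete_receipt).
The contrapositive of premise 8 (O(¬certify_statement ⊃ delete_receipt)) is O(¬delete_receipt ⊃ certify_statement), and O(¬delete_receipt) is already established, so O(certify_statement).
Premise 5, O(recuse_self ⊃ ¬certify_statement), contraposes to O(certify_statement ⊃ ¬recuse_self); with O(certify_statement) we get O(¬recuse_self).
The contrapositive of premise 7 (O(¬summon_witness ⊃ recuse_self)) is O(¬recuse_self ⊃ summon_witness), and O(¬recuse_self) is already established, so O(summon_witness).
So O(summon_witness) holds — summon_witness is obligatory. None of the other listed options is made obligatory by any chain of premises.

summon_witness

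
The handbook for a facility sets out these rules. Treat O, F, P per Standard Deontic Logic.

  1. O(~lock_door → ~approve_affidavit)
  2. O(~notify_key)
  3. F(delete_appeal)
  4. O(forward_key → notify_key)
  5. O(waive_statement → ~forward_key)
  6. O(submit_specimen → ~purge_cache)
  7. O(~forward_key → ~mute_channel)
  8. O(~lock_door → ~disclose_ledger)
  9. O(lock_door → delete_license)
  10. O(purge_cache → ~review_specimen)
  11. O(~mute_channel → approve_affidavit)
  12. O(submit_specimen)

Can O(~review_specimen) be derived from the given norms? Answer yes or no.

No

Premise 10 is O(purge_cache → ~review_specimen), but O(purge_cache) is not derivable from the premises, so it does not yield O(~review_specimen).
No other premise forces O(~review_specimen). An ideal world satisfying every premise can still have ~review_specimen false, so O(~review_specimen) is not derivable.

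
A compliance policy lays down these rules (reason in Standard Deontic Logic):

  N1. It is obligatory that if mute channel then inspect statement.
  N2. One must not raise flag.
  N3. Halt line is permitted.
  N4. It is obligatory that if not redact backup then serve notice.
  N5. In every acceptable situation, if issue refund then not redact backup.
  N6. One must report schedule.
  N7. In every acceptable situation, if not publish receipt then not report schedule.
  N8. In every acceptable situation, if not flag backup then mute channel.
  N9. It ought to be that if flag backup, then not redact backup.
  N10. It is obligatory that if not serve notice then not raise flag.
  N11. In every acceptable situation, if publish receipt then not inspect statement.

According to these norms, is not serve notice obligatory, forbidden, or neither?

Premise 6 gives O(report_schedule).
Premise 7 is O(¬publish_receipt → ¬report_schedule); contrapositively O(report_schedule → publish_receipt). Since O(report_schedule) holds, K gives O(publish_receipt).
From O(publish_receipt) and premise 11, O(publish_receipt → ¬inspect_statement), we obtain O(¬inspect_statement).
Premise 1 is O(mute_channel → inspect_statement); contrapositively O(¬inspect_statement → ¬mute_channel). Since O(¬inspect_statement) holds, K gives O(¬mute_channel).
Premise 8, O(¬flag_backup → mute_channel), contraposes to O(¬mute_channel → flag_backup); with O(¬mute_channel) we get O(flag_backup).
Applying K to premise 9 (O(flag_backup → ¬redact_backup)) and O(flag_backup) yields O(¬redact_backup).
Applying K to premise 4 (O(¬redact_backup → serve_notice)) and O(¬redact_backup) yields O(serve_notice).
Premises 2, 3, 5, 10 do not contribute to this derivation.
Thus O(serve_notice), which is F(¬serve_notice): ¬serve_notice is forbidden.

Forbidden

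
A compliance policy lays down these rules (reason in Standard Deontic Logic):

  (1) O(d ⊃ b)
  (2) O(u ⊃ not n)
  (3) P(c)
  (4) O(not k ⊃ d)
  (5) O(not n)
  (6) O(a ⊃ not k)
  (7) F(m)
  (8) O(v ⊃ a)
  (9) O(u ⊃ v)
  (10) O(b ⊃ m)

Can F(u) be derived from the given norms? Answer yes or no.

Premise 7 is F(m), i.e. O(not m).
Premise 10 is O(b ⊃ m); contrapositively O(not m ⊃ not b). Since O(not m) holds, K gives O(not b).
The contrapositive of premise 1 (O(d ⊃ b)) is O(not b ⊃ not d), and O(not b) is already established, so O(not d).
The contrapositive of premise 4 (O(not k ⊃ d)) is O(not d ⊃ k), and O(not d) is already established, so O(k).
Premise 6 is O(a ⊃ not k); contrapositively O(k ⊃ not a). Since O(k) holds, K gives O(not a).
The contrapositive of premise 8 (O(v ⊃ a)) is O(not a ⊃ not v), and O(not a) is already established, so O(not v).
The contrapositive of premise 9 (O(u ⊃ v)) is O(not v ⊃ not u), and O(not v) is already established, so O(not u).
Premises 2, 3, 5 do not contribute to this derivation.
So O(not u) holds, i.e. F(u). The claim follows.

Yes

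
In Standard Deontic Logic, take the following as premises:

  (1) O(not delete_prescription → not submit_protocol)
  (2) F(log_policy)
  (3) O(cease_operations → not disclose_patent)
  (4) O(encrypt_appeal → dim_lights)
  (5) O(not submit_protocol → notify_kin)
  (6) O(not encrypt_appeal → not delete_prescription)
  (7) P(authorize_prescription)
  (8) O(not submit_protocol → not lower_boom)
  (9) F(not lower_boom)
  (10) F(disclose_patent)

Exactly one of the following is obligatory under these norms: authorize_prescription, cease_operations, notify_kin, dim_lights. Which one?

F(not lower_boom) at premise 9 means O(lower_boom).
Premise 8 is O(not submit_protocol → not lower_boom); contrapositively O(lower_boom → submit_protocol). Since O(lower_boom) holds, K gives O(submit_protocol).
Premise 1 is O(not delete_prescription → not submit_protocol); contrapositively O(submit_protocol → delete_prescription). Since O(submit_protocol) holds, K gives O(delete_prescription).
Premise 6, O(not encrypt_appeal → not delete_prescription), contraposes to O(delete_prescription → encrypt_appeal); with O(delete_prescription) we get O(encrypt_appeal).
With premise 4, O(encrypt_appeal → dim_lights), the K-axiom yields O(dim_lights).
So O(dim_lights) holds — dim_lights is obligatory. None of the other listed options is made obligatory by any chain of premises.

dim_lights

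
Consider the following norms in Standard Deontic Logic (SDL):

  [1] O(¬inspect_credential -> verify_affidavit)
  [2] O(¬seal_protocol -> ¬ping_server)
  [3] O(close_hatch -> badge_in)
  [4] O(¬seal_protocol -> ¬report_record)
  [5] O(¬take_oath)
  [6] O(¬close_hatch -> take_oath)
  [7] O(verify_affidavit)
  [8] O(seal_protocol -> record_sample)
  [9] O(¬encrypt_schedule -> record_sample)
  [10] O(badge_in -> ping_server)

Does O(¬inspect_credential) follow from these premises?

No

Premise 1 is O(¬inspect_credential -> verify_affidavit); even if O(verify_affidavit) held, inferring O(¬inspect_credential) would be affirming the consequent — invalid.
No other premise forces O(¬inspect_credential). An ideal world satisfying every premise can still have ¬inspect_credential false, so O(¬inspect_credential) is not derivable.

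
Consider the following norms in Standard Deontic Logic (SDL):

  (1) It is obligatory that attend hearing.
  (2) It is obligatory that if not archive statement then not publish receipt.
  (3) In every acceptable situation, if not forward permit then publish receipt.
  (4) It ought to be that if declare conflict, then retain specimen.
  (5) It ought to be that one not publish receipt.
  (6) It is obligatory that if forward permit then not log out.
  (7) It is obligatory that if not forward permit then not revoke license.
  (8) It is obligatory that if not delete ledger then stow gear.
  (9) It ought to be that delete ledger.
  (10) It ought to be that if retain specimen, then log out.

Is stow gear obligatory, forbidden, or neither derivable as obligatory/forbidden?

Premise 8 is O(¬delete_ledger → stow_gear), but O(¬delete_ledger) is not derivable from the premises, so it does not yield O(stow_gear).
No premise or chain of K-axiom applications forces O(stow_gear), and none forces O(¬stow_gear). So stow_gear is neither obligatory nor forbidden under these norms.

Neither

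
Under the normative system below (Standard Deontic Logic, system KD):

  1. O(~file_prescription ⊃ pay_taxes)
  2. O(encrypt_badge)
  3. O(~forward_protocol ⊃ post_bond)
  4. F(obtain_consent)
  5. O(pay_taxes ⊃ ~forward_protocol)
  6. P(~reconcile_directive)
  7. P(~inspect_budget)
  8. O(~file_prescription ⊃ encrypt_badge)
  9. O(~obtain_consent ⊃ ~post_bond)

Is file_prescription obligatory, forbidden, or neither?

Obligatory

Premise 4, F(obtain_consent), is equivalent to O(~obtain_consent).
Premise 9 is O(~obtain_consent ⊃ ~post_bond); since O(~obtain_consent), deontic closure gives O(~post_bond).
Premise 3 is O(~forward_protocol ⊃ post_bond); contrapositively O(~post_bond ⊃ forward_protocol). Since O(~post_bond) holds, K gives O(forward_protocol).
The contrapositive of premise 5 (O(pay_taxes ⊃ ~forward_protocol)) is O(forward_protocol ⊃ ~pay_taxes), and O(forward_protocol) is already established, so O(~pay_taxes).
Premise 1 is O(~file_prescription ⊃ pay_taxes); contrapositively O(~pay_taxes ⊃ file_prescription). Since O(~pay_taxes) holds, K gives O(file_prescription).
Premises 2, 6, 7, 8 do not contribute to this derivation.
Hence file_prescription is obligatory.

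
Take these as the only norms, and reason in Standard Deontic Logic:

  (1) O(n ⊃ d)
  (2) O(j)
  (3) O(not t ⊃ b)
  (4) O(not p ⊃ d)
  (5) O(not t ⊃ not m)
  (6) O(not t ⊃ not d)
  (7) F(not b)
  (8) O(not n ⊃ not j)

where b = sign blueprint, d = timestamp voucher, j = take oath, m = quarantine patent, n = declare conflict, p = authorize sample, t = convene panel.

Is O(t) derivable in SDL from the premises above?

Yes

From premise 2 we have O(j).
Premise 8, O(not n ⊃ not j), contraposes to O(j ⊃ n); with O(j) we get O(n).
From O(n) and premise 1, O(n ⊃ d), we obtain O(d).
Premise 6, O(not t ⊃ not d), contraposes to O(d ⊃ t); with O(d) we get O(t).
Premises 3, 4, 5, 7 do not contribute to this derivation.
So O(t) follows.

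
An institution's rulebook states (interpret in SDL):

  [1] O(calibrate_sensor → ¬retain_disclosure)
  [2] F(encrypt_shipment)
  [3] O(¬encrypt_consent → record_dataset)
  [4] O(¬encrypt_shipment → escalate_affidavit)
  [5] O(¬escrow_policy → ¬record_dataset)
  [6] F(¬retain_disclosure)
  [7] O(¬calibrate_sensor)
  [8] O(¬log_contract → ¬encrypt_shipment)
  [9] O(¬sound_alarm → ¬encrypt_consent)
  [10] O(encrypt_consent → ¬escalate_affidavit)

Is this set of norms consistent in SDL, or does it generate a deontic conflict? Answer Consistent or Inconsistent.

Premise 1 is O(calibrate_sensor → ¬retain_disclosure), but O(calibrate_sensor) is not derivable from the premises, so it does not yield O(¬retain_disclosure).
So O(¬retain_disclosure) is not derivable, and the apparent clash with O(retain_disclosure) does not arise.
A world satisfying every obligation exists (e.g. calibrate_sensor=false, encrypt_consent=false, encrypt_shipment=false, escalate_affidavit=true, escrow_policy=true, log_contract=false, record_dataset=true, retain_disclosure=true, sound_alarm=false); no atom is both obligatory and forbidden, so the set is consistent.

Consistent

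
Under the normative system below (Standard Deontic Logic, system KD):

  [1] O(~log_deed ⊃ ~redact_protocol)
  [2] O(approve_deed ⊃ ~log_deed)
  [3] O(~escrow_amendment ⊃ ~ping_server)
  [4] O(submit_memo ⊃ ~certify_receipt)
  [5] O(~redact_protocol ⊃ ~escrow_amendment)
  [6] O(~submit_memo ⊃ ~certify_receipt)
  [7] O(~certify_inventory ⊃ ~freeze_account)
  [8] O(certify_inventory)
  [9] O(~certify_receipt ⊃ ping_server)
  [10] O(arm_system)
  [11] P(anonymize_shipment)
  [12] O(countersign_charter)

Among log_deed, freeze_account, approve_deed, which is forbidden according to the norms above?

approve_deed

Premises 4 and 6 cover both cases: O(submit_memo ⊃ ~certify_receipt) and O(~submit_memo ⊃ ~certify_receipt). Since submit_memo ∨ ~submit_memo is a tautology, O(~certify_receipt) follows.
From O(~certify_receipt) and premise 9, O(~certify_receipt ⊃ ping_server), we obtain O(ping_server).
Premise 3, O(~escrow_amendment ⊃ ~ping_server), contraposes to O(ping_server ⊃ escrow_amendment); with O(ping_server) we get O(escrow_amendment).
Premise 5, O(~redact_protocol ⊃ ~escrow_amendment), contraposes to O(escrow_amendment ⊃ redact_protocol); with O(escrow_amendment) we get O(redact_protocol).
Premise 1 is O(~log_deed ⊃ ~redact_protocol); contrapositively O(redact_protocol ⊃ log_deed). Since O(redact_protocol) holds, K gives O(log_deed).
The contrapositive of premise 2 (O(approve_deed ⊃ ~log_deed)) is O(log_deed ⊃ ~approve_deed), and O(log_deed) is already established, so O(~approve_deed).
So O(~approve_deed) holds, i.e. approve_deed is forbidden. None of the other listed options is forbidden under the premises.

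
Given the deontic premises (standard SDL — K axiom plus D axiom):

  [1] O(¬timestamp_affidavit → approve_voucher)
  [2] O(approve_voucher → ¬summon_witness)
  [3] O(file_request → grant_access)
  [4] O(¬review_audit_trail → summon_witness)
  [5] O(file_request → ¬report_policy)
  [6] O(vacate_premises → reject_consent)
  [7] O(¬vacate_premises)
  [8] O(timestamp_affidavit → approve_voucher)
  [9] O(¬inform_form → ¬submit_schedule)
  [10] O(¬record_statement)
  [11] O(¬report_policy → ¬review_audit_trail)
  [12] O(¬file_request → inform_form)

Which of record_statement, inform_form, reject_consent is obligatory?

Premises 1 and 8 cover both cases: O(¬timestamp_affidavit → approve_voucher) and O(timestamp_affidavit → approve_voucher). Since ¬timestamp_affidavit ∨ timestamp_affidavit is a tautology, O(approve_voucher) follows.
Premise 2 is O(approve_voucher → ¬summon_witness); since O(approve_voucher), deontic closure gives O(¬summon_witness).
Premise 4, O(¬review_audit_trail → summon_witness), contraposes to O(¬summon_witness → review_audit_trail); with O(¬summon_witness) we get O(review_audit_trail).
The contrapositive of premise 11 (O(¬report_policy → ¬review_audit_trail)) is O(review_audit_trail → report_policy), and O(review_audit_trail) is already established, so O(report_policy).
Premise 5 is O(file_request → ¬report_policy); contrapositively O(report_policy → ¬file_request). Since O(report_policy) holds, K gives O(¬file_request).
With premise 12, O(¬file_request → inform_form), the K-axiom yields O(inform_form).
So O(inform_form) holds — inform_form is obligatory. None of the other listed options is made obligatory by any chain of premises.

inform_form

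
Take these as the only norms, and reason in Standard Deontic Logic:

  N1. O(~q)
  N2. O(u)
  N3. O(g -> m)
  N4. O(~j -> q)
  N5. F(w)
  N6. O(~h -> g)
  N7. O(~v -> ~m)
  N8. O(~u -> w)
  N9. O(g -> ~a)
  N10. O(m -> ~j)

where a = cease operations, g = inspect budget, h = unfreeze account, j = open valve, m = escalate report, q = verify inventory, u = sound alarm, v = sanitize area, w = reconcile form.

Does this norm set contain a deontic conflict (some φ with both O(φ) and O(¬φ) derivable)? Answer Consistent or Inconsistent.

Premise 8 is O(~u -> w), but O(~u) is not derivable from the premises, so it does not yield O(w).
So O(w) is not derivable, and the apparent clash with O(~w) does not arise.
A world satisfying every obligation exists (e.g. a=false, g=false, h=true, j=true, m=false, q=false, u=true, v=false, w=false); no atom is both obligatory and forbidden, so the set is consistent.

Consistent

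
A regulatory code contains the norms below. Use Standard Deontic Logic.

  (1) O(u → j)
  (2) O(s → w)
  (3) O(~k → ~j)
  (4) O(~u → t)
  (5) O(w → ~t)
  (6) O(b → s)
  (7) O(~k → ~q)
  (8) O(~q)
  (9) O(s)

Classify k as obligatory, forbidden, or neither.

Premise 9 gives O(s).
Applying K to premise 2 (O(s → w)) and O(s) yields O(w).
Premise 5 is O(w → ~t); since O(w), deontic closure gives O(~t).
Premise 4, O(~u → t), contraposes to O(~t → u); with O(~t) we get O(u).
With premise 1, O(u → j), the K-axiom yields O(j).
Premise 3, O(~k → ~j), contraposes to O(j → k); with O(j) we get O(k).
Premises 6, 7, 8 do not contribute to this derivation.
Hence k is obligatory.

Obligatory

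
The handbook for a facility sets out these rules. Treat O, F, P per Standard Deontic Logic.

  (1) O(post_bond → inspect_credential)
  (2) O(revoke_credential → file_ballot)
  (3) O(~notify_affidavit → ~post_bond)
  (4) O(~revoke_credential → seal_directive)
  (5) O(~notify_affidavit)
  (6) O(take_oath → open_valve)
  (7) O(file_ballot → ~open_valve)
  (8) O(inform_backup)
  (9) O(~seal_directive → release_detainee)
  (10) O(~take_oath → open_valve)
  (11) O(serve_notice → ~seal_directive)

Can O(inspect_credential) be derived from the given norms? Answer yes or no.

No

Premise 1 is O(post_bond → inspect_credential), but O(post_bond) is not derivable from the premises, so it does not yield O(inspect_credential).
No other premise forces O(inspect_credential). An ideal world satisfying every premise can still have inspect_credential false, so O(inspect_credential) is not derivable.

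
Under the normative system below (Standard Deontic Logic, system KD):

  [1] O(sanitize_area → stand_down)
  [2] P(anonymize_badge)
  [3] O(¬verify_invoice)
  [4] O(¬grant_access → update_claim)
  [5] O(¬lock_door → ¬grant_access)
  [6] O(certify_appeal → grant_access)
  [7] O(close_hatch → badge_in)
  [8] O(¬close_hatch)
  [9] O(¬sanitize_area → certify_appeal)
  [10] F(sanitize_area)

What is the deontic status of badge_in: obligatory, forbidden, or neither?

Neither

Premise 7 is O(close_hatch → badge_in), but O(close_hatch) is not derivable from the premises, so it does not yield O(badge_in).
No premise or chain of K-axiom applications forces O(badge_in), and none forces O(¬badge_in). So badge_in is neither obligatory nor forbidden under these norms.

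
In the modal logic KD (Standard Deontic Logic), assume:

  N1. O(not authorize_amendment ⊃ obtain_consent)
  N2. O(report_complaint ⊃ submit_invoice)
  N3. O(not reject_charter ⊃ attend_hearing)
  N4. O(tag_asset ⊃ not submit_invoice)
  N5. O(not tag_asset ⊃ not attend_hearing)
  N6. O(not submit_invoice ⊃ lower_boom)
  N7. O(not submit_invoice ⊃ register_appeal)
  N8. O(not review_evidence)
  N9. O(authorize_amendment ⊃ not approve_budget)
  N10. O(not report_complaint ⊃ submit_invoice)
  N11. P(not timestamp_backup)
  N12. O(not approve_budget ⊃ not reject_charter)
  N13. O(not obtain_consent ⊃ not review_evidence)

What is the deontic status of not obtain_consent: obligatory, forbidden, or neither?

Forbidden

Premises 2 and 10 are O(report_complaint ⊃ submit_invoice) and O(not report_complaint ⊃ submit_invoice); every ideal world satisfies report_complaint or not report_complaint, so in either case submit_invoice holds — hence O(submit_invoice).
Premise 4, O(tag_asset ⊃ not submit_invoice), contraposes to O(submit_invoice ⊃ not tag_asset); with O(submit_invoice) we get O(not tag_asset).
Premise 5 is O(not tag_asset ⊃ not attend_hearing); since O(not tag_asset), deontic closure gives O(not attend_hearing).
Premise 3 is O(not reject_charter ⊃ attend_hearing); contrapositively O(not attend_hearing ⊃ reject_charter). Since O(not attend_hearing) holds, K gives O(reject_charter).
Premise 12, O(not approve_budget ⊃ not reject_charter), contraposes to O(reject_charter ⊃ approve_budget); with O(reject_charter) we get O(approve_budget).
The contrapositive of premise 9 (O(authorize_amendment ⊃ not approve_budget)) is O(approve_budget ⊃ not authorize_amendment), and O(approve_budget) is already established, so O(not authorize_amendment).
Applying K to premise 1 (O(not authorize_amendment ⊃ obtain_consent)) and O(not authorize_amendment) yields O(obtain_consent).
Premises 6, 7, 8, 11, 13 do not contribute to this derivation.
Thus O(obtain_consent), which is F(not obtain_consent): not obtain_consent is forbidden.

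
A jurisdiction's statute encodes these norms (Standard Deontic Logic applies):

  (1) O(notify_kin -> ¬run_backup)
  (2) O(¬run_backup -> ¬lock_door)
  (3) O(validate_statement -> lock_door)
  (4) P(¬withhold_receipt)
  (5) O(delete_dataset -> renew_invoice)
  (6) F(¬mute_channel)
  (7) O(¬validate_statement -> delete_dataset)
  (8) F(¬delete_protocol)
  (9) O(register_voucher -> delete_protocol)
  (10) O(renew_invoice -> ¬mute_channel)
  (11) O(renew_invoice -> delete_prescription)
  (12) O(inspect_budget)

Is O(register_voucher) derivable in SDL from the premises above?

No

Premise 9 is O(register_voucher -> delete_protocol); even if O(delete_protocol) held, inferring O(register_voucher) would be affirming the consequent — invalid.
No other premise forces O(register_voucher). An ideal world satisfying every premise can still have register_voucher false, so O(register_voucher) is not derivable.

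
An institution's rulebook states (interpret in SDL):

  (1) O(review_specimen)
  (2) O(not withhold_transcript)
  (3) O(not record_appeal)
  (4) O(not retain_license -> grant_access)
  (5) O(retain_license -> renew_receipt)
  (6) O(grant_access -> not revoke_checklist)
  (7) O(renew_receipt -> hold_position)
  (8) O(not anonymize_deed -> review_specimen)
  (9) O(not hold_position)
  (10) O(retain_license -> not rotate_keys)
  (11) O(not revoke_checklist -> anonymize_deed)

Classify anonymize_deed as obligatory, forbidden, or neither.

Obligatory

Premise 9 gives O(not hold_position).
The contrapositive of premise 7 (O(renew_receipt -> hold_position)) is O(not hold_position -> not renew_receipt), and O(not hold_position) is already established, so O(not renew_receipt).
The contrapositive of premise 5 (O(retain_license -> renew_receipt)) is O(not renew_receipt -> not retain_license), and O(not renew_receipt) is already established, so O(not retain_license).
Premise 4 is O(not retain_license -> grant_access); since O(not retain_license), deontic closure gives O(grant_access).
Applying K to premise 6 (O(grant_access -> not revoke_checklist)) and O(grant_access) yields O(not revoke_checklist).
From O(not revoke_checklist) and premise 11, O(not revoke_checklist -> anonymize_deed), we obtain O(anonymize_deed).
Premises 1, 2, 3, 8, 10 do not contribute to this derivation.
Hence anonymize_deed is obligatory.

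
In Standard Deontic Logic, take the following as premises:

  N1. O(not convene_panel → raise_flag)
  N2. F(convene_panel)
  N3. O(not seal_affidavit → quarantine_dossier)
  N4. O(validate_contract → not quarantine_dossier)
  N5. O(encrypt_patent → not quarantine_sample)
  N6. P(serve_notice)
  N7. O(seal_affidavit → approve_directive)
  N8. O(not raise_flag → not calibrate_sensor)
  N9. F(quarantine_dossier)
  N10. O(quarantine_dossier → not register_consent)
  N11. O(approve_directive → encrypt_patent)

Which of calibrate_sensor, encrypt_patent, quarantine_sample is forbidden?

quarantine_sample

Premise 9, F(quarantine_dossier), is equivalent to O(not quarantine_dossier).
The contrapositive of premise 3 (O(not seal_affidavit → quarantine_dossier)) is O(not quarantine_dossier → seal_affidavit), and O(not quarantine_dossier) is already established, so O(seal_affidavit).
From O(seal_affidavit) and premise 7, O(seal_affidavit → approve_directive), we obtain O(approve_directive).
With premise 11, O(approve_directive → encrypt_patent), the K-axiom yields O(encrypt_patent).
With premise 5, O(encrypt_patent → not quarantine_sample), the K-axiom yields O(not quarantine_sample).
So O(not quarantine_sample) holds, i.e. quarantine_sample is forbidden. None of the other listed options is forbidden under the premises.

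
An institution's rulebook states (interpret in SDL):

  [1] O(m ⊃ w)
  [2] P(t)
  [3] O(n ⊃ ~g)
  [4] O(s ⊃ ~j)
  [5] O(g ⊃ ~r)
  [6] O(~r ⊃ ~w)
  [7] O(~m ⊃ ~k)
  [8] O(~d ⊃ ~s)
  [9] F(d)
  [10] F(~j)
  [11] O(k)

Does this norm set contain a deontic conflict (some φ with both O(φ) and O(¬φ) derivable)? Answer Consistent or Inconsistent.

Consistent

Premise 4 is O(s ⊃ ~j), but O(s) is not derivable from the premises, so it does not yield O(~j).
So O(~j) is not derivable, and the apparent clash with O(j) does not arise.
A world satisfying every obligation exists (e.g. d=false, g=false, j=true, k=true, m=true, n=false, r=true, s=false, t=false, w=true); no atom is both obligatory and forbidden, so the set is consistent.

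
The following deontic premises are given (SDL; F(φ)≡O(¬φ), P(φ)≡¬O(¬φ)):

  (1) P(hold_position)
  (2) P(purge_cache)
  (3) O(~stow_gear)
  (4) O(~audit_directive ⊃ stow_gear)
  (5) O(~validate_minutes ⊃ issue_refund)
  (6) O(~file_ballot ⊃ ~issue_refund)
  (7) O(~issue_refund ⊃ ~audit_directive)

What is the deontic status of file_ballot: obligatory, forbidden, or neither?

From premise 3 we have O(~stow_gear).
Premise 4, O(~audit_directive ⊃ stow_gear), contraposes to O(~stow_gear ⊃ audit_directive); with O(~stow_gear) we get O(audit_directive).
The contrapositive of premise 7 (O(~issue_refund ⊃ ~audit_directive)) is O(audit_directive ⊃ issue_refund), and O(audit_directive) is already established, so O(issue_refund).
Premise 6, O(~file_ballot ⊃ ~issue_refund), contraposes to O(issue_refund ⊃ file_ballot); with O(issue_refund) we get O(file_ballot).
Premises 1, 2, 5 do not contribute to this derivation.
Hence file_ballot is obligatory.

Obligatory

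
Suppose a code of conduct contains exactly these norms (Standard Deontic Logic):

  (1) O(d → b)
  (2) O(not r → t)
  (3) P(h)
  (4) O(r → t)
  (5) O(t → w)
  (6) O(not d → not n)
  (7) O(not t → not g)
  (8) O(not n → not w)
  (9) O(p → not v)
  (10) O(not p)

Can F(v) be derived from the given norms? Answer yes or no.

No

Premise 9 is O(p → not v), but O(p) is not derivable from the premises, so it does not yield O(not v).
No other premise forces O(not v). An ideal world satisfying every premise can still have v true, so F(v) is not derivable.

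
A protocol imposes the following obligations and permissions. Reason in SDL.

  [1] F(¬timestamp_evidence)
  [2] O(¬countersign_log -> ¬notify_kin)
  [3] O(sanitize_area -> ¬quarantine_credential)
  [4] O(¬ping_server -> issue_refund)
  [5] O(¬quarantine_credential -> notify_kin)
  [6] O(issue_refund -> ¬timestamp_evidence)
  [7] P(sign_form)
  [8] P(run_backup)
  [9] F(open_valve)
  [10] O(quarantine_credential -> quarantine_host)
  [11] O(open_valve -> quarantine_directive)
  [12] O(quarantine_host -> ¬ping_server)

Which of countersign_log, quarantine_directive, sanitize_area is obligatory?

Premise 1 is F(¬timestamp_evidence), i.e. O(timestamp_evidence).
Premise 6 is O(issue_refund -> ¬timestamp_evidence); contrapositively O(timestamp_evidence -> ¬issue_refund). Since O(timestamp_evidence) holds, K gives O(¬issue_refund).
Premise 4, O(¬ping_server -> issue_refund), contraposes to O(¬issue_refund -> ping_server); with O(¬issue_refund) we get O(ping_server).
Premise 12 is O(quarantine_host -> ¬ping_server); contrapositively O(ping_server -> ¬quarantine_host). Since O(ping_server) holds, K gives O(¬quarantine_host).
Premise 10, O(quarantine_credential -> quarantine_host), contraposes to O(¬quarantine_host -> ¬quarantine_credential); with O(¬quarantine_host) we get O(¬quarantine_credential).
From O(¬quarantine_credential) and premise 5, O(¬quarantine_credential -> notify_kin), we obtain O(notify_kin).
The contrapositive of premise 2 (O(¬countersign_log -> ¬notify_kin)) is O(notify_kin -> countersign_log), and O(notify_kin) is already established, so O(countersign_log).
So O(countersign_log) holds — countersign_log is obligatory. None of the other listed options is made obligatory by any chain of premises.

countersign_log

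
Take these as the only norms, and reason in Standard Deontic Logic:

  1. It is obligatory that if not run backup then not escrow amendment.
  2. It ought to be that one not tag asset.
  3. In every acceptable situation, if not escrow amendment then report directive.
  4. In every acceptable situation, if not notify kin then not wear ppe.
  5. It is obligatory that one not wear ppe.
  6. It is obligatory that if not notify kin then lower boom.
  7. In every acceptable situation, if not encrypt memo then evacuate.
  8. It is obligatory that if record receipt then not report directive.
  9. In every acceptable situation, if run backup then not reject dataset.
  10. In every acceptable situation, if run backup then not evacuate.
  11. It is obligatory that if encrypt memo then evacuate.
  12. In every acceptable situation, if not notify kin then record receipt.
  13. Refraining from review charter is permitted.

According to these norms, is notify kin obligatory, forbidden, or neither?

Obligatory

Premises 7 and 11 cover both cases: O(¬encrypt_memo → evacuate) and O(encrypt_memo → evacuate). Since ¬encrypt_memo ∨ encrypt_memo is a tautology, O(evacuate) follows.
The contrapositive of premise 10 (O(run_backup → ¬evacuate)) is O(evacuate → ¬run_backup), and O(evacuate) is already established, so O(¬run_backup).
With premise 1, O(¬run_backup → ¬escrow_amendment), the K-axiom yields O(¬escrow_amendment).
With premise 3, O(¬escrow_amendment → report_directive), the K-axiom yields O(report_directive).
Premise 8, O(record_receipt → ¬report_directive), contraposes to O(report_directive → ¬record_receipt); with O(report_directive) we get O(¬record_receipt).
Premise 12 is O(¬notify_kin → record_receipt); contrapositively O(¬record_receipt → notify_kin). Since O(¬record_receipt) holds, K gives O(notify_kin).
Premises 2, 4, 5, 6, 9, 13 do not contribute to this derivation.
Hence notify_kin is obligatory.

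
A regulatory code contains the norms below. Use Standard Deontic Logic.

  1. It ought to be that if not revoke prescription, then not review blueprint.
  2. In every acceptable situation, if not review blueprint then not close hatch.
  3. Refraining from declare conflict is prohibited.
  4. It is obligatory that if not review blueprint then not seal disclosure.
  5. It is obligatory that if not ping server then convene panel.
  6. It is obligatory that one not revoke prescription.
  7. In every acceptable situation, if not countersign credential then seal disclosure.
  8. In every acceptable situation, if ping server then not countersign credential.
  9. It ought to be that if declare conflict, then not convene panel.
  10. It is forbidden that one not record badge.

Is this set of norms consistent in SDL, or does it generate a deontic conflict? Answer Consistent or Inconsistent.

Premise 3 is F(¬declare_conflict), i.e. O(declare_conflict).
Applying K to premise 9 (O(declare_conflict → ¬convene_panel)) and O(declare_conflict) yields O(¬convene_panel).
Premise 5, O(¬ping_server → convene_panel), contraposes to O(¬convene_panel → ping_server); with O(¬convene_panel) we get O(ping_server).
From O(ping_server) and premise 8, O(ping_server → ¬countersign_credential), we obtain O(¬countersign_credential).
Applying K to premise 7 (O(¬countersign_credential → seal_disclosure)) and O(¬countersign_credential) yields O(seal_disclosure).
Premise 4, O(¬review_blueprint → ¬seal_disclosure), contraposes to O(seal_disclosure → review_blueprint); with O(seal_disclosure) we get O(review_blueprint).
The contrapositive of premise 1 (O(¬revoke_prescription → ¬review_blueprint)) is O(review_blueprint → revoke_prescription), and O(review_blueprint) is already established, so O(revoke_prescription).
But premise 6 directly asserts O(¬revoke_prescription).
We now have both O(revoke_prescription) and O(¬revoke_prescription) — revoke_prescription is simultaneously obligatory and forbidden, violating the D-axiom.

Inconsistent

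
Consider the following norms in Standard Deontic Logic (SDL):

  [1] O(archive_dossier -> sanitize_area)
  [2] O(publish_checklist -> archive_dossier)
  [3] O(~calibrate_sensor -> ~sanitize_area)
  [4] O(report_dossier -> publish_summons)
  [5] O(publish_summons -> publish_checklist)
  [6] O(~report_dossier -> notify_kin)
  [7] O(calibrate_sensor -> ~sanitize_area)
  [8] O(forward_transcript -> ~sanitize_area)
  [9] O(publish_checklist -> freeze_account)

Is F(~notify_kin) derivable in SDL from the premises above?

By case analysis on calibrate_sensor: premise 7 gives O(calibrate_sensor -> ~sanitize_area) and premise 3 gives O(~calibrate_sensor -> ~sanitize_area), so O(~sanitize_area) either way.
The contrapositive of premise 1 (O(archive_dossier -> sanitize_area)) is O(~sanitize_area -> ~archive_dossier), and O(~sanitize_area) is already established, so O(~archive_dossier).
The contrapositive of premise 2 (O(publish_checklist -> archive_dossier)) is O(~archive_dossier -> ~publish_checklist), and O(~archive_dossier) is already established, so O(~publish_checklist).
Premise 5 is O(publish_summons -> publish_checklist); contrapositively O(~publish_checklist -> ~publish_summons). Since O(~publish_checklist) holds, K gives O(~publish_summons).
Premise 4 is O(report_dossier -> publish_summons); contrapositively O(~publish_summons -> ~report_dossier). Since O(~publish_summons) holds, K gives O(~report_dossier).
Applying K to premise 6 (O(~report_dossier -> notify_kin)) and O(~report_dossier) yields O(notify_kin).
Premises 8, 9 do not contribute to this derivation.
So O(notify_kin) holds, i.e. F(~notify_kin). The claim follows.

Yes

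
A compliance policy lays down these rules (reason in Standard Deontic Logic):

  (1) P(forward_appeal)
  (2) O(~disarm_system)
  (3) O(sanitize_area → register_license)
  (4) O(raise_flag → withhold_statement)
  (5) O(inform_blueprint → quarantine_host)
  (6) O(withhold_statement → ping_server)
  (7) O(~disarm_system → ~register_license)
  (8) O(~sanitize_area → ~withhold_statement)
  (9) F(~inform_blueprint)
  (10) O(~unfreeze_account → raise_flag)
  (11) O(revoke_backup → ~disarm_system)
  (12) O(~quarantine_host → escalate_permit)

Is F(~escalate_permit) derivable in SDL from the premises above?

Premise 12 is O(~quarantine_host → escalate_permit), but O(~quarantine_host) is not derivable from the premises, so it does not yield O(escalate_permit).
No other premise forces O(escalate_permit). An ideal world satisfying every premise can still have ~escalate_permit true, so F(~escalate_permit) is not derivable.

No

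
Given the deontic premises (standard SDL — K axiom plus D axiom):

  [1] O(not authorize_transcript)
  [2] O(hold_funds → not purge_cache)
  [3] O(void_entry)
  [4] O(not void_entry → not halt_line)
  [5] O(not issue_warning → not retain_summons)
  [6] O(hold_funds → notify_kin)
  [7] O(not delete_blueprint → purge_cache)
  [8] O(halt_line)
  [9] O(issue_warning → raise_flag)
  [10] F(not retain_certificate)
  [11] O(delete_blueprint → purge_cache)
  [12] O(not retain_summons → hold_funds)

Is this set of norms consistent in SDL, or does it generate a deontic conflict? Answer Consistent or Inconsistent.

Premise 4 is O(not void_entry → not halt_line), but O(not void_entry) is not derivable from the premises, so it does not yield O(not halt_line).
So O(not halt_line) is not derivable, and the apparent clash with O(halt_line) does not arise.
A world satisfying every obligation exists (e.g. authorize_transcript=false, delete_blueprint=false, halt_line=true, hold_funds=false, issue_warning=true, notify_kin=false, purge_cache=true, raise_flag=true, retain_certificate=true, retain_summons=true, void_entry=true); no atom is both obligatory and forbidden, so the set is consistent.

Consistent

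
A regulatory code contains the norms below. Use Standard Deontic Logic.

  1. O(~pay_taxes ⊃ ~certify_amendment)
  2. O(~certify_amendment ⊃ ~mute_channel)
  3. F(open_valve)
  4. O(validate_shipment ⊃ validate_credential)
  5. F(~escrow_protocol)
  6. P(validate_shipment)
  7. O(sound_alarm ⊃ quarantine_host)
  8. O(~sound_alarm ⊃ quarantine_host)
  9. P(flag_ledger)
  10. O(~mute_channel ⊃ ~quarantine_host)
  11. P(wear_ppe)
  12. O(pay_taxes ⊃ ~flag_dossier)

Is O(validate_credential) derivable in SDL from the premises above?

No

Premise 4 is O(validate_shipment ⊃ validate_credential), but O(validate_shipment) is not derivable from the premises (the permission P(validate_shipment) asserts only ~O(~validate_shipment), not O(validate_shipment)), so it does not yield O(validate_credential).
No other premise forces O(validate_credential). An ideal world satisfying every premise can still have validate_credential false, so O(validate_credential) is not derivable.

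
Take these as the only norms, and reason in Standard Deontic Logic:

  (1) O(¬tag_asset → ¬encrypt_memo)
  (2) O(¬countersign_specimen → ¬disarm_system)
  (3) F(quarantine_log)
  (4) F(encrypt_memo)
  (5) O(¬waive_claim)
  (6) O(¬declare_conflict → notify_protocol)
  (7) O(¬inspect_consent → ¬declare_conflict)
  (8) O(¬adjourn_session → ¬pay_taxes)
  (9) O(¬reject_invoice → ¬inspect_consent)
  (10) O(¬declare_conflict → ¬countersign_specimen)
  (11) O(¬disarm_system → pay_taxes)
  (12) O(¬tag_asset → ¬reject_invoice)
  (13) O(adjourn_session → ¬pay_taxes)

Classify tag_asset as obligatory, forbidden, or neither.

Obligatory

Premises 8 and 13 cover both cases: O(¬adjourn_session → ¬pay_taxes) and O(adjourn_session → ¬pay_taxes). Since ¬adjourn_session ∨ adjourn_session is a tautology, O(¬pay_taxes) follows.
The contrapositive of premise 11 (O(¬disarm_system → pay_taxes)) is O(¬pay_taxes → disarm_system), and O(¬pay_taxes) is already established, so O(disarm_system).
Premise 2 is O(¬countersign_specimen → ¬disarm_system); contrapositively O(disarm_system → countersign_specimen). Since O(disarm_system) holds, K gives O(countersign_specimen).
Premise 10 is O(¬declare_conflict → ¬countersign_specimen); contrapositively O(countersign_specimen → declare_conflict). Since O(countersign_specimen) holds, K gives O(declare_conflict).
Premise 7, O(¬inspect_consent → ¬declare_conflict), contraposes to O(declare_conflict → inspect_consent); with O(declare_conflict) we get O(inspect_consent).
Premise 9 is O(¬reject_invoice → ¬inspect_consent); contrapositively O(inspect_consent → reject_invoice). Since O(inspect_consent) holds, K gives O(reject_invoice).
Premise 12 is O(¬tag_asset → ¬reject_invoice); contrapositively O(reject_invoice → tag_asset). Since O(reject_invoice) holds, K gives O(tag_asset).
Premises 1, 3, 4, 5, 6 do not contribute to this derivation.
Hence tag_asset is obligatory.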